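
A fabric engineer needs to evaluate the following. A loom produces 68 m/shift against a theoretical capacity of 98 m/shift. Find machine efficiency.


Formula: Efficiency% = (Actual output / Theoretical output) * 100
Efficiency% = (68 / 98) * 100
Efficiency% = 0.693878 * 100 = 69.3878% ≈ 69.4%

69.4%


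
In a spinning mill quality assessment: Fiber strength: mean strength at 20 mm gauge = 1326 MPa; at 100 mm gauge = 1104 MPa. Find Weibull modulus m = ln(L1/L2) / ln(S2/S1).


Formula: m = ln(L1/L2) / ln(S2/S1)
Step 1: ln(L1/L2) = ln(20/100) = -1.60944
Step 2: S2/S1 = 1104/1326 = 0.83258
Step 3: ln(S2/S1) = ln(0.83258) = -0.18323
Step 4: m = -1.60944 / -0.18323 = 8.78

8.78 (Weibull m)


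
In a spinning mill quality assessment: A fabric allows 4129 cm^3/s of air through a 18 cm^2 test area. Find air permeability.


Formula: Air Permeability = Airflow / Test Area
AP = 4129 cm^3/s / 18 cm^2
AP = 229.4 cm^3/s/cm^2

229.4 cm^3/s/cm^2


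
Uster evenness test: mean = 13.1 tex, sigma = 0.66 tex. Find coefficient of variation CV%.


Formula: CV% = (standard deviation / mean) * 100
Step 1: Ratio = 0.66 / 13.1 = 0.050382
Step 2: CV% = 0.050382 * 100 = 5.0382% ≈ 5.0%

5.0%


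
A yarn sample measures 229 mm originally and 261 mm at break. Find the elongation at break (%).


Formula: Elongation (%) = ((L_break - L0) / L0) * 100
Step 1: Extension = 261 - 229 = 32 mm
Step 2: Elongation = (32 / 229) * 100
Step 3: Elongation = 0.139738 * 100 = 13.9738% ≈ 14.0%

14.0%


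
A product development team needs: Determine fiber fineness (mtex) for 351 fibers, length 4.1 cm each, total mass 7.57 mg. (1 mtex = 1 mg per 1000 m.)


Formula: fineness (mtex) = mass (mg) / total length (km) = (mass_mg / total_length_m) * 1000
Step 1: Convert fiber length: 4.1 cm = 0.041 m
Step 2: Total fiber length = 351 * 0.041 = 14.391 m
Step 3: Linear density = 7.57 mg / 14.391 m = 0.5260 mg/m
Step 4: fineness = 0.5260 * 1000 = 526.0 mtex

526.0 mtex


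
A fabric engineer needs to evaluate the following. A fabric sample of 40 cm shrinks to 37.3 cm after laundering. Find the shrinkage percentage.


Formula: Shrinkage% = ((L_before - L_after) / L_before) * 100
Step 1: Shrinkage = 40 - 37.3 = 2.7 cm
Step 2: Shrinkage% = (2.7 / 40) * 100
Step 3: Shrinkage% = 0.0675 * 100 = 6.75% ≈ 6.8%

6.8%


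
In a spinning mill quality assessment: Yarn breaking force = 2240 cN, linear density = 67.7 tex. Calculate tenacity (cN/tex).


Formula: Tenacity = Breaking force / Linear density
Tenacity = 2240 cN / 67.7 tex
Tenacity = 33.09 cN/tex

33.09 cN/tex


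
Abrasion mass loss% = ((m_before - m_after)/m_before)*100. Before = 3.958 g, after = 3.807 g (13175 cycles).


Formula: Mass loss% = ((m_before - m_after) / m_before) * 100
Step 1: Mass loss = 3.958 - 3.807 = 0.151 g
Step 2: Ratio = 0.151 / 3.958 = 0.0381506
Step 3: Mass loss% = 0.0381506 * 100 = 3.81506% ≈ 3.82%

3.82%


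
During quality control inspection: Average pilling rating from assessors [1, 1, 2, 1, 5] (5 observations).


Formula: Mean = sum / count
Sum = 1 + 1 + 2 + 1 + 5 = 10
Mean = 10 / 5 = 2.0

2.0


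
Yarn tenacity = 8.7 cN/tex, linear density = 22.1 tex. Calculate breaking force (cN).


Formula: Breaking force = Tenacity * Linear density
F = 8.7 cN/tex * 22.1 tex
F = 192.27 cN

192.27 cN


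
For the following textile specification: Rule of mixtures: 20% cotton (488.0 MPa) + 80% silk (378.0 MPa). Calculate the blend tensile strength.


Formula: Blend property = (fraction_A * property_A) + (fraction_B * property_B)
Step 1: Contribution A = 20/100 * 488.0 MPa = 97.6 MPa
Step 2: Contribution B = 80/100 * 378.0 MPa = 302.4 MPa
Step 3: Blend tensile strength = 97.6 + 302.4 = 400.0 MPa

400.0 MPa


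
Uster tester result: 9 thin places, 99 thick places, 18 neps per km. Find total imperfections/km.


Formula: Total = thin places + thick places + neps
Total = 9 + 99 + 18
Total = 126 imperfections/km

126 imperfections/km


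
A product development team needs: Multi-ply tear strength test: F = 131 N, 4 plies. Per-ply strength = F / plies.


Formula: Per-ply strength = Total force / Number of plies
Per-ply = 131 N / 4
Per-ply = 32.75 N

32.75 N


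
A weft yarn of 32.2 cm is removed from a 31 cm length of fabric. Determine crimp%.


Formula: Crimp% = ((L_yarn - L_fabric) / L_fabric) * 100
Step 1: Extension = 32.2 - 31 = 1.2 cm
Step 2: Crimp% = (1.2 / 31) * 100
Step 3: Crimp% = 0.03871 * 100 = 3.871% ≈ 3.9%

3.9%


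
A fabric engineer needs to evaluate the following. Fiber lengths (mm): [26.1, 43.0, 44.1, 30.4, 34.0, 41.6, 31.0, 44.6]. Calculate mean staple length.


Formula: Mean = sum of lengths / count
Sum = 26.1 + 43.0 + 44.1 + 30.4 + 34.0 + 41.6 + 31.0 + 44.6
Sum = 294.8 mm
Mean = 294.8 / 8 = 36.85 mm

36.85 mm


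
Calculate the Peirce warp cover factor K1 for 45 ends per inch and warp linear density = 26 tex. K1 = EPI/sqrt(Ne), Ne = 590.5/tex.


Formula: K1 = EPI / sqrt(Ne), with Ne = 590.5 / tex_warp
Step 1: Ne = 590.5 / 26 = 22.712
Step 2: sqrt(Ne) = sqrt(22.712) = 4.7657
Step 3: K1 = 45 / 4.7657 = 9.4

9.4


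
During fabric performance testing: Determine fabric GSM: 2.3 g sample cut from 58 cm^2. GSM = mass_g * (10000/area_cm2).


Formula: GSM = mass_g / area_m2
Step 1: Convert area: 58 cm^2 = 58 / 10000 = 0.0058 m^2
Step 2: GSM = 2.3 g / 0.0058 m^2 = 396.6 g/m^2

396.6 g/m^2


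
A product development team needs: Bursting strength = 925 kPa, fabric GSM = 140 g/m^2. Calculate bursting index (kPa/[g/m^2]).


Formula: Bursting Index = Bursting Strength / Fabric GSM
BI = 925 kPa / 140 g/m^2
BI = 6.607 kPa/(g/m^2)

6.607 kPa/(g/m^2)


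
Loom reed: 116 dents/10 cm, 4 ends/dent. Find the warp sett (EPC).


Formula: EPC = (dents per 10 cm * ends per dent) / 10
Step 1: Total ends per 10 cm = 116 * 4 = 464
Step 2: EPC = 464 / 10 = 46.4 ends/cm

46.4 ends/cm


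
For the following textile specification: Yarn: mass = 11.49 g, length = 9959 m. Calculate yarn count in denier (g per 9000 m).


Formula: den = (mass_g / length_m) * 9000
Substituting: den = (11.49 / 9959) * 9000
Intermediate: 11.49 / 9959 = 0.00115373 g/m
den = 0.00115373 * 9000 = 10.4 denier

10.4 denier


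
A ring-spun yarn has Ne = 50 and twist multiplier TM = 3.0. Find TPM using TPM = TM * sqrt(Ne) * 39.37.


Formula: TPM = TM * sqrt(Ne) * 39.37
Step 1: sqrt(Ne) = sqrt(50) = 7.0711
Step 2: TM * sqrt(Ne) = 3.0 * 7.0711 = 21.2133
Step 3: TPM = 21.2133 * 39.37 = 835 twists/m

835 twists/m


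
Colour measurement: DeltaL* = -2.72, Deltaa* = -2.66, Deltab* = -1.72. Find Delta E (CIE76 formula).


Formula: Delta E = sqrt(dL*^2 + da*^2 + db*^2)
Step 1: dL*^2 = (-2.72)^2 = 7.3984
Step 2: da*^2 = (-2.66)^2 = 7.0756
Step 3: db*^2 = (-1.72)^2 = 2.9584
Step 4: Sum = 7.3984 + 7.0756 + 2.9584 = 17.4324
Step 5: Delta E = sqrt(17.4324) = 4.18

4.18 Delta E


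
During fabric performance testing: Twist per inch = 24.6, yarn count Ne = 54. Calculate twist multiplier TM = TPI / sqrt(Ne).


Formula: TM = TPI / sqrt(Ne)
Step 1: sqrt(Ne) = sqrt(54) = 7.3485
Step 2: TM = 24.6 / 7.3485 = 3.35

3.35 TM


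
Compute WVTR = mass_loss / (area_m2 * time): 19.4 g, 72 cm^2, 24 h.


Formula: WVTR = mass_loss / (area * time)
Step 1: Convert area: 72 cm^2 = 0.0072 m^2
Step 2: WVTR = 19.4 g / (0.0072 m^2 * 24 h)
Step 3: WVTR = 19.4 / 0.1728 = 112.3 g/m^2/h

112.3 g/m^2/h


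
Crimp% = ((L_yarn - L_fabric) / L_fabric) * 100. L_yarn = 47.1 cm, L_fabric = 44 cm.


Formula: Crimp% = ((L_yarn - L_fabric) / L_fabric) * 100
Step 1: Extension = 47.1 - 44 = 3.1 cm
Step 2: Crimp% = (3.1 / 44) * 100
Step 3: Crimp% = 0.070455 * 100 = 7.0455% ≈ 7.0%

7.0%


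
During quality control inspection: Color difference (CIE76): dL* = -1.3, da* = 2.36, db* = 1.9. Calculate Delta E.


Formula: Delta E = sqrt(dL*^2 + da*^2 + db*^2)
Step 1: dL*^2 = (-1.3)^2 = 1.69
Step 2: da*^2 = 2.36^2 = 5.5696
Step 3: db*^2 = 1.9^2 = 3.61
Step 4: Sum = 1.69 + 5.5696 + 3.61 = 10.8696
Step 5: Delta E = sqrt(10.8696) = 3.3

3.3 Delta E


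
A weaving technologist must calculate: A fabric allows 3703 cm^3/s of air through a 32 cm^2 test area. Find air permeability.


Formula: Air Permeability = Airflow / Test Area
AP = 3703 cm^3/s / 32 cm^2
AP = 115.7 cm^3/s/cm^2

115.7 cm^3/s/cm^2


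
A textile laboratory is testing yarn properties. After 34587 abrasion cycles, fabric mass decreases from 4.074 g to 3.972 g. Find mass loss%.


Formula: Mass loss% = ((m_before - m_after) / m_before) * 100
Step 1: Mass loss = 4.074 - 3.972 = 0.102 g
Step 2: Ratio = 0.102 / 4.074 = 0.0250368
Step 3: Mass loss% = 0.0250368 * 100 = 2.50368% ≈ 2.50%

2.50%


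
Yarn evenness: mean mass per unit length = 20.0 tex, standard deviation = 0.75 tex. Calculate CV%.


Formula: CV% = (standard deviation / mean) * 100
Step 1: Ratio = 0.75 / 20.0 = 0.0375
Step 2: CV% = 0.0375 * 100 = 3.75% ≈ 3.8%

3.8%


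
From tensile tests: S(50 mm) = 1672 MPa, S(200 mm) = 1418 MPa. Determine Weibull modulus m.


Formula: m = ln(L1/L2) / ln(S2/S1)
Step 1: ln(L1/L2) = ln(50/200) = -1.38629
Step 2: S2/S1 = 1418/1672 = 0.84809
Step 3: ln(S2/S1) = ln(0.84809) = -0.16477
Step 4: m = -1.38629 / -0.16477 = 8.41

8.41 (Weibull m)


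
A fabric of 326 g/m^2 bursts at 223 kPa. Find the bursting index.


Formula: Bursting Index = Bursting Strength / Fabric GSM
BI = 223 kPa / 326 g/m^2
BI = 0.684 kPa/(g/m^2)

0.684 kPa/(g/m^2)


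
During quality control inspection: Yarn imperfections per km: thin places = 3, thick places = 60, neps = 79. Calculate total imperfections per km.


Formula: Total = thin places + thick places + neps
Total = 3 + 60 + 79
Total = 142 imperfections/km

142 imperfections/km


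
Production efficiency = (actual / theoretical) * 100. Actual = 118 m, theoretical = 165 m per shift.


Formula: Efficiency% = (Actual output / Theoretical output) * 100
Efficiency% = (118 / 165) * 100
Efficiency% = 0.715152 * 100 = 71.5152% ≈ 71.5%

71.5%


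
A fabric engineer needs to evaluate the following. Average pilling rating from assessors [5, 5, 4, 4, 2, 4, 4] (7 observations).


Formula: Mean = sum / count
Sum = 5 + 5 + 4 + 4 + 2 + 4 + 4 = 28
Mean = 28 / 7 = 4.0

4.0


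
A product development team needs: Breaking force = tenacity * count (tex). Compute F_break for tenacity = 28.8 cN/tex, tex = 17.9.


Formula: Breaking force = Tenacity * Linear density
F = 28.8 cN/tex * 17.9 tex
F = 515.52 cN

515.52 cN


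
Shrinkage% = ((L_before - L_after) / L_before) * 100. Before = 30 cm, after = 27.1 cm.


Formula: Shrinkage% = ((L_before - L_after) / L_before) * 100
Step 1: Shrinkage = 30 - 27.1 = 2.9 cm
Step 2: Shrinkage% = (2.9 / 30) * 100
Step 3: Shrinkage% = 0.096667 * 100 = 9.6667% ≈ 9.7%

9.7%


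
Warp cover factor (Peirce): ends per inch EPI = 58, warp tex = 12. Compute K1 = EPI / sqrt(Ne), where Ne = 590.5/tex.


Formula: K1 = EPI / sqrt(Ne), with Ne = 590.5 / tex_warp
Step 1: Ne = 590.5 / 12 = 49.208
Step 2: sqrt(Ne) = sqrt(49.208) = 7.0148
Step 3: K1 = 58 / 7.0148 = 8.3

8.3


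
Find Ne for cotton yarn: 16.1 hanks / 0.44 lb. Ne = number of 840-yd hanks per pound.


Formula: Ne = hanks / mass_lb
Substituting: Ne = 16.1 / 0.44
Ne = 36.6

36.6 Ne


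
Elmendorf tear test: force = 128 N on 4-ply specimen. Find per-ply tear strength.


Formula: Per-ply strength = Total force / Number of plies
Per-ply = 128 N / 4
Per-ply = 32 N

32 N


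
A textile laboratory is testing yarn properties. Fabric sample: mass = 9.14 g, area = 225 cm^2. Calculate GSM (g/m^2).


Formula: GSM = mass_g / area_m2
Step 1: Convert area: 225 cm^2 = 225 / 10000 = 0.0225 m^2
Step 2: GSM = 9.14 g / 0.0225 m^2 = 406.2 g/m^2

406.2 g/m^2


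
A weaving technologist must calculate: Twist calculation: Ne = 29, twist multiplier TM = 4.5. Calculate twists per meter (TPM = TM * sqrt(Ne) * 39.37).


Formula: TPM = TM * sqrt(Ne) * 39.37
Step 1: sqrt(Ne) = sqrt(29) = 5.3852
Step 2: TM * sqrt(Ne) = 4.5 * 5.3852 = 24.2334
Step 3: TPM = 24.2334 * 39.37 = 954 twists/m

954 twists/m


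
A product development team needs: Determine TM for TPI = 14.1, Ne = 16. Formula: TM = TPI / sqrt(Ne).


Formula: TM = TPI / sqrt(Ne)
Step 1: sqrt(Ne) = sqrt(16) = 4
Step 2: TM = 14.1 / 4 = 3.53

3.53 TM


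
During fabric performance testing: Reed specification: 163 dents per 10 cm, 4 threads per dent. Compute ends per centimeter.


Formula: EPC = (dents per 10 cm * ends per dent) / 10
Step 1: Total ends per 10 cm = 163 * 4 = 652
Step 2: EPC = 652 / 10 = 65.2 ends/cm

65.2 ends/cm


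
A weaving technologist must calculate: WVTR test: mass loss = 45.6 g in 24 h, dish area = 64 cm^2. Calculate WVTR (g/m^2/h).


Formula: WVTR = mass_loss / (area * time)
Step 1: Convert area: 64 cm^2 = 0.0064 m^2
Step 2: WVTR = 45.6 g / (0.0064 m^2 * 24 h)
Step 3: WVTR = 45.6 / 0.1536 = 296.9 g/m^2/h

296.9 g/m^2/h


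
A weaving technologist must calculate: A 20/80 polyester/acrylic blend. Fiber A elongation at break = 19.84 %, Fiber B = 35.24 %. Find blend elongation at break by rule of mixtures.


Formula: Blend property = (fraction_A * property_A) + (fraction_B * property_B)
Step 1: Contribution A = 20/100 * 19.84 % = 3.968 %
Step 2: Contribution B = 80/100 * 35.24 % = 28.192 %
Step 3: Blend elongation at break = 3.968 + 28.192 = 32.16 %

32.16 %


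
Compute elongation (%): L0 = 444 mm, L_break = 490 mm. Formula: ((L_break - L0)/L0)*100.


Formula: Elongation (%) = ((L_break - L0) / L0) * 100
Step 1: Extension = 490 - 444 = 46 mm
Step 2: Elongation = (46 / 444) * 100
Step 3: Elongation = 0.103604 * 100 = 10.3604% ≈ 10.4%

10.4%


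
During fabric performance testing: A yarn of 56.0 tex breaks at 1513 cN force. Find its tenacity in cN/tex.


Formula: Tenacity = Breaking force / Linear density
Tenacity = 1513 cN / 56.0 tex
Tenacity = 27.02 cN/tex

27.02 cN/tex


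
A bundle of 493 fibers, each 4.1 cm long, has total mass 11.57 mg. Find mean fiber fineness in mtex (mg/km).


Formula: fineness (mtex) = mass (mg) / total length (km) = (mass_mg / total_length_m) * 1000
Step 1: Convert fiber length: 4.1 cm = 0.041 m
Step 2: Total fiber length = 493 * 0.041 = 20.213 m
Step 3: Linear density = 11.57 mg / 20.213 m = 0.5724 mg/m
Step 4: fineness = 0.5724 * 1000 = 572.4 mtex

572.4 mtex


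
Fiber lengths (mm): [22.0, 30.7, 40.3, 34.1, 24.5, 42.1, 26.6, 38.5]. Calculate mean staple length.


Formula: Mean = sum of lengths / count
Sum = 22.0 + 30.7 + 40.3 + 34.1 + 24.5 + 42.1 + 26.6 + 38.5
Sum = 258.8 mm
Mean = 258.8 / 8 = 32.35 mm

32.35 mm


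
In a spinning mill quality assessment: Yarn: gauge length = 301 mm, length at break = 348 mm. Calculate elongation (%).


Formula: Elongation (%) = ((L_break - L0) / L0) * 100
Step 1: Extension = 348 - 301 = 47 mm
Step 2: Elongation = (47 / 301) * 100
Step 3: Elongation = 0.156146 * 100 = 15.6146% ≈ 15.6%

15.6%


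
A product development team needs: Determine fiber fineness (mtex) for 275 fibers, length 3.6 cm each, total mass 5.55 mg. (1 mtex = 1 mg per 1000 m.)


Formula: fineness (mtex) = mass (mg) / total length (km) = (mass_mg / total_length_m) * 1000
Step 1: Convert fiber length: 3.6 cm = 0.036 m
Step 2: Total fiber length = 275 * 0.036 = 9.9 m
Step 3: Linear density = 5.55 mg / 9.9 m = 0.5606 mg/m
Step 4: fineness = 0.5606 * 1000 = 560.6 mtex

560.6 mtex


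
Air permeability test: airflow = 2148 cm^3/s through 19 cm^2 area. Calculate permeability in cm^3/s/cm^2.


Formula: Air Permeability = Airflow / Test Area
AP = 2148 cm^3/s / 19 cm^2
AP = 113.1 cm^3/s/cm^2

113.1 cm^3/s/cm^2


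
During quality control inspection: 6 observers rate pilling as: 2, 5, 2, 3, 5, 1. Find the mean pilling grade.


Formula: Mean = sum / count
Sum = 2 + 5 + 2 + 3 + 5 + 1 = 18
Mean = 18 / 6 = 3.0

3.0


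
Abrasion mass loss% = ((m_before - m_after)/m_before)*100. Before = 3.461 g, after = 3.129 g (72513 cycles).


Formula: Mass loss% = ((m_before - m_after) / m_before) * 100
Step 1: Mass loss = 3.461 - 3.129 = 0.332 g
Step 2: Ratio = 0.332 / 3.461 = 0.095926
Step 3: Mass loss% = 0.095926 * 100 = 9.5926% ≈ 9.59%

9.59%


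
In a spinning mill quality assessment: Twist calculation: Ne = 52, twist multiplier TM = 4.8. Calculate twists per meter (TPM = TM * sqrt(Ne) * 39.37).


Formula: TPM = TM * sqrt(Ne) * 39.37
Step 1: sqrt(Ne) = sqrt(52) = 7.2111
Step 2: TM * sqrt(Ne) = 4.8 * 7.2111 = 34.6133
Step 3: TPM = 34.6133 * 39.37 = 1363 twists/m

1363 twists/m


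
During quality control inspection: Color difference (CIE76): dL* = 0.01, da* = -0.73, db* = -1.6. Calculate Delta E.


Formula: Delta E = sqrt(dL*^2 + da*^2 + db*^2)
Step 1: dL*^2 = 0.01^2 = 0.0001
Step 2: da*^2 = (-0.73)^2 = 0.5329
Step 3: db*^2 = (-1.6)^2 = 2.56
Step 4: Sum = 0.0001 + 0.5329 + 2.56 = 3.093
Step 5: Delta E = sqrt(3.093) = 1.76

1.76 Delta E


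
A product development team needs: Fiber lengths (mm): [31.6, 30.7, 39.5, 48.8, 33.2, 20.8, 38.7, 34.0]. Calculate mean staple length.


Formula: Mean = sum of lengths / count
Sum = 31.6 + 30.7 + 39.5 + 48.8 + 33.2 + 20.8 + 38.7 + 34.0
Sum = 277.3 mm
Mean = 277.3 / 8 = 34.66 mm

34.66 mm


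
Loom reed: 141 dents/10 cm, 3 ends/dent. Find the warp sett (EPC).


Formula: EPC = (dents per 10 cm * ends per dent) / 10
Step 1: Total ends per 10 cm = 141 * 3 = 423
Step 2: EPC = 423 / 10 = 42.3 ends/cm

42.3 ends/cm


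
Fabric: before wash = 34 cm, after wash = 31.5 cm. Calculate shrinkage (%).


Formula: Shrinkage% = ((L_before - L_after) / L_before) * 100
Step 1: Shrinkage = 34 - 31.5 = 2.5 cm
Step 2: Shrinkage% = (2.5 / 34) * 100
Step 3: Shrinkage% = 0.073529 * 100 = 7.3529% ≈ 7.4%

7.4%


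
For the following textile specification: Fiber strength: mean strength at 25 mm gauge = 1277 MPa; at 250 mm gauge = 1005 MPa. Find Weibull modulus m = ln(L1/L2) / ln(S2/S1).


Formula: m = ln(L1/L2) / ln(S2/S1)
Step 1: ln(L1/L2) = ln(25/250) = -2.30259
Step 2: S2/S1 = 1005/1277 = 0.787
Step 3: ln(S2/S1) = ln(0.787) = -0.23953
Step 4: m = -2.30259 / -0.23953 = 9.61

9.61 (Weibull m)


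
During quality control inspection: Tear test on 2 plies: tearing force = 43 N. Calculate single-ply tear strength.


Formula: Per-ply strength = Total force / Number of plies
Per-ply = 43 N / 2
Per-ply = 21.5 N

21.5 N


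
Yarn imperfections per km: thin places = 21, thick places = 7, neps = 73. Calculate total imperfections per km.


Formula: Total = thin places + thick places + neps
Total = 21 + 7 + 73
Total = 101 imperfections/km

101 imperfections/km


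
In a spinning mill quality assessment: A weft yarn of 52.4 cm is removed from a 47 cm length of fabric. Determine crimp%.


Formula: Crimp% = ((L_yarn - L_fabric) / L_fabric) * 100
Step 1: Extension = 52.4 - 47 = 5.4 cm
Step 2: Crimp% = (5.4 / 47) * 100
Step 3: Crimp% = 0.114894 * 100 = 11.4894% ≈ 11.5%

11.5%


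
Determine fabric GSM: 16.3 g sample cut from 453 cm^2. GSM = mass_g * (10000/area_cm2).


Formula: GSM = mass_g / area_m2
Step 1: Convert area: 453 cm^2 = 453 / 10000 = 0.0453 m^2
Step 2: GSM = 16.3 g / 0.0453 m^2 = 359.8 g/m^2

359.8 g/m^2


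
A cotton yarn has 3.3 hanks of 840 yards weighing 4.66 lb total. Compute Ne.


Formula: Ne = hanks / mass_lb
Substituting: Ne = 3.3 / 4.66
Ne = 0.7

0.7 Ne


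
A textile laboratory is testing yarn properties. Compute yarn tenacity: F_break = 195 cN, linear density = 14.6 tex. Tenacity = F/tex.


Formula: Tenacity = Breaking force / Linear density
Tenacity = 195 cN / 14.6 tex
Tenacity = 13.36 cN/tex

13.36 cN/tex


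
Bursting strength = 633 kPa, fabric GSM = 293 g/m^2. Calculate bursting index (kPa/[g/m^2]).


Formula: Bursting Index = Bursting Strength / Fabric GSM
BI = 633 kPa / 293 g/m^2
BI = 2.160 kPa/(g/m^2)

2.160 kPa/(g/m^2)


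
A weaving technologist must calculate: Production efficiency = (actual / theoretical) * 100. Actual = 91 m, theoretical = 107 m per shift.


Formula: Efficiency% = (Actual output / Theoretical output) * 100
Efficiency% = (91 / 107) * 100
Efficiency% = 0.850467 * 100 = 85.0467% ≈ 85.0%

85.0%


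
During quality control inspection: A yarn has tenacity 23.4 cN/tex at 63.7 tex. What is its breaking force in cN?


Formula: Breaking force = Tenacity * Linear density
F = 23.4 cN/tex * 63.7 tex
F = 1490.58 cN

1490.58 cN


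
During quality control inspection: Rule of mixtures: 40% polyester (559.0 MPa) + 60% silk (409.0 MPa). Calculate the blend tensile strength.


Formula: Blend property = (fraction_A * property_A) + (fraction_B * property_B)
Step 1: Contribution A = 40/100 * 559.0 MPa = 223.6 MPa
Step 2: Contribution B = 60/100 * 409.0 MPa = 245.4 MPa
Step 3: Blend tensile strength = 223.6 + 245.4 = 469.0 MPa

469.0 MPa


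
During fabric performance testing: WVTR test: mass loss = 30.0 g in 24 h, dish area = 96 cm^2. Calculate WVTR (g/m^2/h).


Formula: WVTR = mass_loss / (area * time)
Step 1: Convert area: 96 cm^2 = 0.0096 m^2
Step 2: WVTR = 30.0 g / (0.0096 m^2 * 24 h)
Step 3: WVTR = 30.0 / 0.2304 = 130.2 g/m^2/h

130.2 g/m^2/h


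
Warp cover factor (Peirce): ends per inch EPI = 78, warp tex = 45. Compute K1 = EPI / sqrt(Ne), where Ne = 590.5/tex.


Formula: K1 = EPI / sqrt(Ne), with Ne = 590.5 / tex_warp
Step 1: Ne = 590.5 / 45 = 13.122
Step 2: sqrt(Ne) = sqrt(13.122) = 3.6224
Step 3: K1 = 78 / 3.6224 = 21.5

21.5


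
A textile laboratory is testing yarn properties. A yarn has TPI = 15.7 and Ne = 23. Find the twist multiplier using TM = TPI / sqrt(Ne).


Formula: TM = TPI / sqrt(Ne)
Step 1: sqrt(Ne) = sqrt(23) = 4.7958
Step 2: TM = 15.7 / 4.7958 = 3.27

3.27 TM


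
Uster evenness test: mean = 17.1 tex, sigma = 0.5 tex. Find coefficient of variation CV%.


Formula: CV% = (standard deviation / mean) * 100
Step 1: Ratio = 0.5 / 17.1 = 0.02924
Step 2: CV% = 0.02924 * 100 = 2.924% ≈ 2.9%

2.9%


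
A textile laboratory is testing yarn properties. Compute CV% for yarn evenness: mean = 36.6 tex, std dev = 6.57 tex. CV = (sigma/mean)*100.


Formula: CV% = (standard deviation / mean) * 100
Step 1: Ratio = 6.57 / 36.6 = 0.179508
Step 2: CV% = 0.179508 * 100 = 17.9508% ≈ 18.0%

18.0%


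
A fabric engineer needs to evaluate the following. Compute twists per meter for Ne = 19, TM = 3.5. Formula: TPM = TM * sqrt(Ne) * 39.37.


Formula: TPM = TM * sqrt(Ne) * 39.37
Step 1: sqrt(Ne) = sqrt(19) = 4.3589
Step 2: TM * sqrt(Ne) = 3.5 * 4.3589 = 15.2562
Step 3: TPM = 15.2562 * 39.37 = 601 twists/m

601 twists/m


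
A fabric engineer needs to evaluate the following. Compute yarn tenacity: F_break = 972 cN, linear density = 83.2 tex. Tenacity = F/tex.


Formula: Tenacity = Breaking force / Linear density
Tenacity = 972 cN / 83.2 tex
Tenacity = 11.68 cN/tex

11.68 cN/tex


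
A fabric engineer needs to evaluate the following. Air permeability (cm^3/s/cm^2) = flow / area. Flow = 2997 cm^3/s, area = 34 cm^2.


Formula: Air Permeability = Airflow / Test Area
AP = 2997 cm^3/s / 34 cm^2
AP = 88.1 cm^3/s/cm^2

88.1 cm^3/s/cm^2


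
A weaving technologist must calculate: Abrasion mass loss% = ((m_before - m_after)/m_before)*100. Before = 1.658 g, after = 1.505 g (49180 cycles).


Formula: Mass loss% = ((m_before - m_after) / m_before) * 100
Step 1: Mass loss = 1.658 - 1.505 = 0.153 g
Step 2: Ratio = 0.153 / 1.658 = 0.0922799
Step 3: Mass loss% = 0.0922799 * 100 = 9.22799% ≈ 9.23%

9.23%


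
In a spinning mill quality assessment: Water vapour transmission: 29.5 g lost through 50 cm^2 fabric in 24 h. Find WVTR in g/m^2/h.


Formula: WVTR = mass_loss / (area * time)
Step 1: Convert area: 50 cm^2 = 0.005 m^2
Step 2: WVTR = 29.5 g / (0.005 m^2 * 24 h)
Step 3: WVTR = 29.5 / 0.12 = 245.8 g/m^2/h

245.8 g/m^2/h


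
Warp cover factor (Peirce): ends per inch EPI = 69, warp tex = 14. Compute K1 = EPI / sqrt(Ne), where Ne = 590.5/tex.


Formula: K1 = EPI / sqrt(Ne), with Ne = 590.5 / tex_warp
Step 1: Ne = 590.5 / 14 = 42.179
Step 2: sqrt(Ne) = sqrt(42.179) = 6.4945
Step 3: K1 = 69 / 6.4945 = 10.6

10.6


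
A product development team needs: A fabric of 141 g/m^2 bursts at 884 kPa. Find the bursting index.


Formula: Bursting Index = Bursting Strength / Fabric GSM
BI = 884 kPa / 141 g/m^2
BI = 6.270 kPa/(g/m^2)

6.270 kPa/(g/m^2)


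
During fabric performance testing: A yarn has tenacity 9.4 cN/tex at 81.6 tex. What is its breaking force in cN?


Formula: Breaking force = Tenacity * Linear density
F = 9.4 cN/tex * 81.6 tex
F = 767.04 cN

767.04 cN


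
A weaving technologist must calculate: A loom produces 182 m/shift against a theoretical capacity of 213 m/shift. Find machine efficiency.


Formula: Efficiency% = (Actual output / Theoretical output) * 100
Efficiency% = (182 / 213) * 100
Efficiency% = 0.85446 * 100 = 85.446% ≈ 85.4%

85.4%


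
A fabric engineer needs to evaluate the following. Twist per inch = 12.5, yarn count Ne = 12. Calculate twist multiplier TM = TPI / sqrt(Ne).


Formula: TM = TPI / sqrt(Ne)
Step 1: sqrt(Ne) = sqrt(12) = 3.4641
Step 2: TM = 12.5 / 3.4641 = 3.61

3.61 TM


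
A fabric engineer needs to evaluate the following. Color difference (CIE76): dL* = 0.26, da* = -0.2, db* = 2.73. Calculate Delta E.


Formula: Delta E = sqrt(dL*^2 + da*^2 + db*^2)
Step 1: dL*^2 = 0.26^2 = 0.0676
Step 2: da*^2 = (-0.2)^2 = 0.04
Step 3: db*^2 = 2.73^2 = 7.4529
Step 4: Sum = 0.0676 + 0.04 + 7.4529 = 7.5605
Step 5: Delta E = sqrt(7.5605) = 2.75

2.75 Delta E


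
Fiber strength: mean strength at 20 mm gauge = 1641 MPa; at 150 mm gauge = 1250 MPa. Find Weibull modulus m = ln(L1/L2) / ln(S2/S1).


Formula: m = ln(L1/L2) / ln(S2/S1)
Step 1: ln(L1/L2) = ln(20/150) = -2.01490
Step 2: S2/S1 = 1250/1641 = 0.76173
Step 3: ln(S2/S1) = ln(0.76173) = -0.27216
Step 4: m = -2.01490 / -0.27216 = 7.40

7.40 (Weibull m)


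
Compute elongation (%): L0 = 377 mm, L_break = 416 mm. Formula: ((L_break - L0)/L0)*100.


Formula: Elongation (%) = ((L_break - L0) / L0) * 100
Step 1: Extension = 416 - 377 = 39 mm
Step 2: Elongation = (39 / 377) * 100
Step 3: Elongation = 0.103448 * 100 = 10.3448% ≈ 10.3%

10.3%


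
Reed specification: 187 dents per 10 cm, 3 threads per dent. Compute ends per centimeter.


Formula: EPC = (dents per 10 cm * ends per dent) / 10
Step 1: Total ends per 10 cm = 187 * 3 = 561
Step 2: EPC = 561 / 10 = 56.1 ends/cm

56.1 ends/cm


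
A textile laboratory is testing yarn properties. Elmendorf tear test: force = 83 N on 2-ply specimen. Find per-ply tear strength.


Formula: Per-ply strength = Total force / Number of plies
Per-ply = 83 N / 2
Per-ply = 41.5 N

41.5 N


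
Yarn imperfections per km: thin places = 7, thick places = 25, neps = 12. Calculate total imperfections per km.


Formula: Total = thin places + thick places + neps
Total = 7 + 25 + 12
Total = 44 imperfections/km

44 imperfections/km


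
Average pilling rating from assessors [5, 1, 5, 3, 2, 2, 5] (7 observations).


Formula: Mean = sum / count
Sum = 5 + 1 + 5 + 3 + 2 + 2 + 5 = 23
Mean = 23 / 7 = 3.3

3.3


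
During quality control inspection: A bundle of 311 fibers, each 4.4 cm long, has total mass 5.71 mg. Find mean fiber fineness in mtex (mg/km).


Formula: fineness (mtex) = mass (mg) / total length (km) = (mass_mg / total_length_m) * 1000
Step 1: Convert fiber length: 4.4 cm = 0.044 m
Step 2: Total fiber length = 311 * 0.044 = 13.684 m
Step 3: Linear density = 5.71 mg / 13.684 m = 0.4173 mg/m
Step 4: fineness = 0.4173 * 1000 = 417.3 mtex

417.3 mtex


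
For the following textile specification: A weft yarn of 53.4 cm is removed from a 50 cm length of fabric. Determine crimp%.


Formula: Crimp% = ((L_yarn - L_fabric) / L_fabric) * 100
Step 1: Extension = 53.4 - 50 = 3.4 cm
Step 2: Crimp% = (3.4 / 50) * 100
Step 3: Crimp% = 0.068 * 100 = 6.8%

6.8%


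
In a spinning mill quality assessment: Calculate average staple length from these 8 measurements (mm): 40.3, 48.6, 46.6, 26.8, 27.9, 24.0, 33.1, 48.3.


Formula: Mean = sum of lengths / count
Sum = 40.3 + 48.6 + 46.6 + 26.8 + 27.9 + 24.0 + 33.1 + 48.3
Sum = 295.6 mm
Mean = 295.6 / 8 = 36.95 mm

36.95 mm


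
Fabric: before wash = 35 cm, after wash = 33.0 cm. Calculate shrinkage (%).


Formula: Shrinkage% = ((L_before - L_after) / L_before) * 100
Step 1: Shrinkage = 35 - 33.0 = 2.0 cm
Step 2: Shrinkage% = (2.0 / 35) * 100
Step 3: Shrinkage% = 0.057143 * 100 = 5.7143% ≈ 5.7%

5.7%


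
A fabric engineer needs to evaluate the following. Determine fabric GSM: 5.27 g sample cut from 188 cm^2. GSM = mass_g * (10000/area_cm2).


Formula: GSM = mass_g / area_m2
Step 1: Convert area: 188 cm^2 = 188 / 10000 = 0.0188 m^2
Step 2: GSM = 5.27 g / 0.0188 m^2 = 280.3 g/m^2

280.3 g/m^2


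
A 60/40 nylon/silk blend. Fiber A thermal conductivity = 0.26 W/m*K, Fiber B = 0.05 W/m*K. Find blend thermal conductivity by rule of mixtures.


Formula: Blend property = (fraction_A * property_A) + (fraction_B * property_B)
Step 1: Contribution A = 60/100 * 0.26 W/m*K = 0.156 W/m*K
Step 2: Contribution B = 40/100 * 0.05 W/m*K = 0.02 W/m*K
Step 3: Blend thermal conductivity = 0.156 + 0.02 = 0.176 W/m*K

0.176 W/m*K


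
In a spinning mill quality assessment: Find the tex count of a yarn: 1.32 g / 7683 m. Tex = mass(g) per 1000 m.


Formula: Tex = (mass_g / length_m) * 1000
Substituting: Tex = (1.32 / 7683) * 1000
Intermediate: 1.32 / 7683 = 0.00017181 g/m
Tex = 0.00017181 * 1000 = 0.17 tex

0.17 tex


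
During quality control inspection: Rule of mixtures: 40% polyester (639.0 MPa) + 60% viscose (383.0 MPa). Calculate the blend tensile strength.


Formula: Blend property = (fraction_A * property_A) + (fraction_B * property_B)
Step 1: Contribution A = 40/100 * 639.0 MPa = 255.6 MPa
Step 2: Contribution B = 60/100 * 383.0 MPa = 229.8 MPa
Step 3: Blend tensile strength = 255.6 + 229.8 = 485.4 MPa

485.4 MPa


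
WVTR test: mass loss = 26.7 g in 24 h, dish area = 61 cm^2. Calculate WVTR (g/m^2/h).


Formula: WVTR = mass_loss / (area * time)
Step 1: Convert area: 61 cm^2 = 0.0061 m^2
Step 2: WVTR = 26.7 g / (0.0061 m^2 * 24 h)
Step 3: WVTR = 26.7 / 0.1464 = 182.4 g/m^2/h

182.4 g/m^2/h


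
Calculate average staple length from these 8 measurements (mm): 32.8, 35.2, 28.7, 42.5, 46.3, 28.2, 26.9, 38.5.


Formula: Mean = sum of lengths / count
Sum = 32.8 + 35.2 + 28.7 + 42.5 + 46.3 + 28.2 + 26.9 + 38.5
Sum = 279.1 mm
Mean = 279.1 / 8 = 34.89 mm

34.89 mm


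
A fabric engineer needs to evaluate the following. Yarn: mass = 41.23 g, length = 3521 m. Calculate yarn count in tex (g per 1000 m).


Formula: Tex = (mass_g / length_m) * 1000
Substituting: Tex = (41.23 / 3521) * 1000
Intermediate: 41.23 / 3521 = 0.01170974 g/m
Tex = 0.01170974 * 1000 = 11.71 tex

11.71 tex


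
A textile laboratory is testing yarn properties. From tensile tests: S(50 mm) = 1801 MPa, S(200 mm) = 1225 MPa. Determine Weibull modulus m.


Formula: m = ln(L1/L2) / ln(S2/S1)
Step 1: ln(L1/L2) = ln(50/200) = -1.38629
Step 2: S2/S1 = 1225/1801 = 0.68018
Step 3: ln(S2/S1) = ln(0.68018) = -0.38540
Step 4: m = -1.38629 / -0.38540 = 3.60

3.60 (Weibull m)


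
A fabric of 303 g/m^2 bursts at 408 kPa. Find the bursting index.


Formula: Bursting Index = Bursting Strength / Fabric GSM
BI = 408 kPa / 303 g/m^2
BI = 1.347 kPa/(g/m^2)

1.347 kPa/(g/m^2)


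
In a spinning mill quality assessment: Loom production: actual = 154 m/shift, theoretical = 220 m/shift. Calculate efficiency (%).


Formula: Efficiency% = (Actual output / Theoretical output) * 100
Efficiency% = (154 / 220) * 100
Efficiency% = 0.7 * 100 = 70.0%

70.0%


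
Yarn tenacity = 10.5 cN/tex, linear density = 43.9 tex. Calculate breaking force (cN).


Formula: Breaking force = Tenacity * Linear density
F = 10.5 cN/tex * 43.9 tex
F = 460.95 cN

460.95 cN


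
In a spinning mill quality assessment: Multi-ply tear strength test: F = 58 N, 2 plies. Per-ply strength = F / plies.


Formula: Per-ply strength = Total force / Number of plies
Per-ply = 58 N / 2
Per-ply = 29 N

29 N


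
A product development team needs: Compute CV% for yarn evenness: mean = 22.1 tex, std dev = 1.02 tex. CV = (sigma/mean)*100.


Formula: CV% = (standard deviation / mean) * 100
Step 1: Ratio = 1.02 / 22.1 = 0.046154
Step 2: CV% = 0.046154 * 100 = 4.6154% ≈ 4.6%

4.6%


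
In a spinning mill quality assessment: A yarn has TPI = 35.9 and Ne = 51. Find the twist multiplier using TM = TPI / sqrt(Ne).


Formula: TM = TPI / sqrt(Ne)
Step 1: sqrt(Ne) = sqrt(51) = 7.1414
Step 2: TM = 35.9 / 7.1414 = 5.03

5.03 TM


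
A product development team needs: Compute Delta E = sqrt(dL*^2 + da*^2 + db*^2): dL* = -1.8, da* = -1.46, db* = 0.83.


Formula: Delta E = sqrt(dL*^2 + da*^2 + db*^2)
Step 1: dL*^2 = (-1.8)^2 = 3.24
Step 2: da*^2 = (-1.46)^2 = 2.1316
Step 3: db*^2 = 0.83^2 = 0.6889
Step 4: Sum = 3.24 + 2.1316 + 0.6889 = 6.0605
Step 5: Delta E = sqrt(6.0605) = 2.46

2.46 Delta E


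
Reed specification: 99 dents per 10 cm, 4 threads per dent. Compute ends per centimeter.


Formula: EPC = (dents per 10 cm * ends per dent) / 10
Step 1: Total ends per 10 cm = 99 * 4 = 396
Step 2: EPC = 396 / 10 = 39.6 ends/cm

39.6 ends/cm


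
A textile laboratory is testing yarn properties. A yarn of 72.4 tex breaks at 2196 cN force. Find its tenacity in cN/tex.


Formula: Tenacity = Breaking force / Linear density
Tenacity = 2196 cN / 72.4 tex
Tenacity = 30.33 cN/tex

30.33 cN/tex


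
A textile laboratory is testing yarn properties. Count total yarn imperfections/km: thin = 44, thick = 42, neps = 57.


Formula: Total = thin places + thick places + neps
Total = 44 + 42 + 57
Total = 143 imperfections/km

143 imperfections/km


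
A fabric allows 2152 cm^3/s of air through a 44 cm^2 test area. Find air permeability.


Formula: Air Permeability = Airflow / Test Area
AP = 2152 cm^3/s / 44 cm^2
AP = 48.9 cm^3/s/cm^2

48.9 cm^3/s/cm^2


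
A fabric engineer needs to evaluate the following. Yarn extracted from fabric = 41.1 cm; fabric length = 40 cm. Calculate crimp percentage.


Formula: Crimp% = ((L_yarn - L_fabric) / L_fabric) * 100
Step 1: Extension = 41.1 - 40 = 1.1 cm
Step 2: Crimp% = (1.1 / 40) * 100
Step 3: Crimp% = 0.0275 * 100 = 2.75% ≈ 2.8%

2.8%


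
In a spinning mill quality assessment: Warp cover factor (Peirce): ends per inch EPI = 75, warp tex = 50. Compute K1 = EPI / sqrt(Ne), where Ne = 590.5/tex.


Formula: K1 = EPI / sqrt(Ne), with Ne = 590.5 / tex_warp
Step 1: Ne = 590.5 / 50 = 11.81
Step 2: sqrt(Ne) = sqrt(11.81) = 3.4366
Step 3: K1 = 75 / 3.4366 = 21.8

21.8


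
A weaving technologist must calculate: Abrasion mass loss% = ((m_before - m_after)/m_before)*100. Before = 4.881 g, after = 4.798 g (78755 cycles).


Formula: Mass loss% = ((m_before - m_after) / m_before) * 100
Step 1: Mass loss = 4.881 - 4.798 = 0.083 g
Step 2: Ratio = 0.083 / 4.881 = 0.0170047
Step 3: Mass loss% = 0.0170047 * 100 = 1.70047% ≈ 1.70%

1.70%


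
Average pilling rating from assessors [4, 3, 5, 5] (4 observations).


Formula: Mean = sum / count
Sum = 4 + 3 + 5 + 5 = 17
Mean = 17 / 4 = 4.3

4.3


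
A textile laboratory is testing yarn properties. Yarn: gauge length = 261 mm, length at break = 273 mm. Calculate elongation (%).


Formula: Elongation (%) = ((L_break - L0) / L0) * 100
Step 1: Extension = 273 - 261 = 12 mm
Step 2: Elongation = (12 / 261) * 100
Step 3: Elongation = 0.045977 * 100 = 4.5977% ≈ 4.6%

4.6%


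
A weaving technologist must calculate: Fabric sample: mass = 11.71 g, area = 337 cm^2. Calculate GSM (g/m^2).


Formula: GSM = mass_g / area_m2
Step 1: Convert area: 337 cm^2 = 337 / 10000 = 0.0337 m^2
Step 2: GSM = 11.71 g / 0.0337 m^2 = 347.5 g/m^2

347.5 g/m^2


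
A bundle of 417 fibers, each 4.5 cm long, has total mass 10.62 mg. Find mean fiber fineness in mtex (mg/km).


Formula: fineness (mtex) = mass (mg) / total length (km) = (mass_mg / total_length_m) * 1000
Step 1: Convert fiber length: 4.5 cm = 0.045 m
Step 2: Total fiber length = 417 * 0.045 = 18.765 m
Step 3: Linear density = 10.62 mg / 18.765 m = 0.5659 mg/m
Step 4: fineness = 0.5659 * 1000 = 565.9 mtex

565.9 mtex


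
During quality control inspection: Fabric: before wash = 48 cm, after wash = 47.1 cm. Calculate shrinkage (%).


Formula: Shrinkage% = ((L_before - L_after) / L_before) * 100
Step 1: Shrinkage = 48 - 47.1 = 0.9 cm
Step 2: Shrinkage% = (0.9 / 48) * 100
Step 3: Shrinkage% = 0.01875 * 100 = 1.875% ≈ 1.9%

1.9%


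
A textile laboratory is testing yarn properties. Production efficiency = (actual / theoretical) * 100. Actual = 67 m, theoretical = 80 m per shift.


Formula: Efficiency% = (Actual output / Theoretical output) * 100
Efficiency% = (67 / 80) * 100
Efficiency% = 0.8375 * 100 = 83.75% ≈ 83.8%

83.8%


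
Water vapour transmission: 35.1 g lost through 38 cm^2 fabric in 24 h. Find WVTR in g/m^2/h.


Formula: WVTR = mass_loss / (area * time)
Step 1: Convert area: 38 cm^2 = 0.0038 m^2
Step 2: WVTR = 35.1 g / (0.0038 m^2 * 24 h)
Step 3: WVTR = 35.1 / 0.0912 = 384.9 g/m^2/h

384.9 g/m^2/h


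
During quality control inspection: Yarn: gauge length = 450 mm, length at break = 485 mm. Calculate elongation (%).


Formula: Elongation (%) = ((L_break - L0) / L0) * 100
Step 1: Extension = 485 - 450 = 35 mm
Step 2: Elongation = (35 / 450) * 100
Step 3: Elongation = 0.077778 * 100 = 7.7778% ≈ 7.8%

7.8%


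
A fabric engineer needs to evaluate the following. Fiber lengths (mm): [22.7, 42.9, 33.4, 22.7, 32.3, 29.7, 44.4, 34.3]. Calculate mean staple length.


Formula: Mean = sum of lengths / count
Sum = 22.7 + 42.9 + 33.4 + 22.7 + 32.3 + 29.7 + 44.4 + 34.3
Sum = 262.4 mm
Mean = 262.4 / 8 = 32.80 mm

32.80 mm


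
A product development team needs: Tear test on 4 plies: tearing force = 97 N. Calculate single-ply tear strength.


Formula: Per-ply strength = Total force / Number of plies
Per-ply = 97 N / 4
Per-ply = 24.25 N

24.25 N


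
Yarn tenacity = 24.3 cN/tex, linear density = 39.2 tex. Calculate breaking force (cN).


Formula: Breaking force = Tenacity * Linear density
F = 24.3 cN/tex * 39.2 tex
F = 952.56 cN

952.56 cN


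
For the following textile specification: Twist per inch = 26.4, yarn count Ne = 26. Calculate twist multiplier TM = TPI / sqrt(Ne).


Formula: TM = TPI / sqrt(Ne)
Step 1: sqrt(Ne) = sqrt(26) = 5.099
Step 2: TM = 26.4 / 5.099 = 5.18

5.18 TM


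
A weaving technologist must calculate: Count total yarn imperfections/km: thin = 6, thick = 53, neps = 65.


Formula: Total = thin places + thick places + neps
Total = 6 + 53 + 65
Total = 124 imperfections/km

124 imperfections/km


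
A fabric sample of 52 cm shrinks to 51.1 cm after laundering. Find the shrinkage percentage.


Formula: Shrinkage% = ((L_before - L_after) / L_before) * 100
Step 1: Shrinkage = 52 - 51.1 = 0.9 cm
Step 2: Shrinkage% = (0.9 / 52) * 100
Step 3: Shrinkage% = 0.017308 * 100 = 1.7308% ≈ 1.7%

1.7%


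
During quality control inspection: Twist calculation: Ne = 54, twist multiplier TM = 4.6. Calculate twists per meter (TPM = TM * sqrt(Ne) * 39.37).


Formula: TPM = TM * sqrt(Ne) * 39.37
Step 1: sqrt(Ne) = sqrt(54) = 7.3485
Step 2: TM * sqrt(Ne) = 4.6 * 7.3485 = 33.8031
Step 3: TPM = 33.8031 * 39.37 = 1331 twists/m

1331 twists/m


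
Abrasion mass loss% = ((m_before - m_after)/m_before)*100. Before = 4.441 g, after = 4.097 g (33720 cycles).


Formula: Mass loss% = ((m_before - m_after) / m_before) * 100
Step 1: Mass loss = 4.441 - 4.097 = 0.344 g
Step 2: Ratio = 0.344 / 4.441 = 0.07746
Step 3: Mass loss% = 0.07746 * 100 = 7.746% ≈ 7.75%

7.75%


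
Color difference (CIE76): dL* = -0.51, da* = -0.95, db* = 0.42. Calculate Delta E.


Formula: Delta E = sqrt(dL*^2 + da*^2 + db*^2)
Step 1: dL*^2 = (-0.51)^2 = 0.2601
Step 2: da*^2 = (-0.95)^2 = 0.9025
Step 3: db*^2 = 0.42^2 = 0.1764
Step 4: Sum = 0.2601 + 0.9025 + 0.1764 = 1.339
Step 5: Delta E = sqrt(1.339) = 1.16

1.16 Delta E


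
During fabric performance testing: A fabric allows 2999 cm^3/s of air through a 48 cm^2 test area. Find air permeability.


Formula: Air Permeability = Airflow / Test Area
AP = 2999 cm^3/s / 48 cm^2
AP = 62.5 cm^3/s/cm^2

62.5 cm^3/s/cm^2
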